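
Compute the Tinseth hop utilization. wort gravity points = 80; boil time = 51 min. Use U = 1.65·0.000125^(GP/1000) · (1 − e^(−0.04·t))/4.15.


bigness = 1.65·0.000125^(80/1000) = 0.8040
boil_factor = (1 − e^(−0.04·51))/4.15 = 0.2096
U = 0.8040 · 0.2096

0.1685


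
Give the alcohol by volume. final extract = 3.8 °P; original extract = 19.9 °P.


SG = 259/(259 − P);  ABV = (OG − FG)·131.25
OG = 259/(259 − 19.9) = 1.0832
FG = 259/(259 − 3.8) = 1.0149
ABV = (1.0832 − 1.0149)·131.25

8.9694 % ABV


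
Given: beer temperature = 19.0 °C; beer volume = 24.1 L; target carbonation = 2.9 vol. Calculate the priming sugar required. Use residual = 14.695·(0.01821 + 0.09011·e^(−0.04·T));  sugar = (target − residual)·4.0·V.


residual = 14.695·(0.01821 + 0.09011·e^(−0.04·19.0)) = 0.8869
sugar = (2.9 − 0.8869)·4.0·24.1

194.0663 g


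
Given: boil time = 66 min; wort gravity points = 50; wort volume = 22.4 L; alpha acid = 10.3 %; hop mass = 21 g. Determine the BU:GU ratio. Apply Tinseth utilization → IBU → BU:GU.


U = 1.65·0.000125^(GP/1000)·(1−e^(−0.04t))/4.15;  IBU = (α/100)·m·U·1000/V;  BU:GU = IBU/GP
U = 1.65·0.000125^(50/1000)·(1−e^(−0.04·66))/4.15 = 0.2356
IBU = (10.3/100)·21·0.2356·1000/22.4 = 22.7477
BU:GU = 22.7477/50

0.4550


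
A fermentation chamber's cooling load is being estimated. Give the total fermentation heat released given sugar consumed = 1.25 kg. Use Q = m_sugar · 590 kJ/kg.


Q = 1.25 · 590

737.5000 kJ


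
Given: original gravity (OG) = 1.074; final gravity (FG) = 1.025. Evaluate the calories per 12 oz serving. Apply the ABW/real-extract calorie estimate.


ABW = (OG−FG)·131.25·0.79/FG;  °P = 259 − 259/SG (for OG→OE and FG→AE);  RE = 0.1808·OE + 0.8192·AE;  Cal = (6.9·ABW + 4·(RE−0.1))·FG·3.55
ABW = (1.074 − 1.025)·131.25·0.79/1.025 = 4.9568
OE = 259 − 259/1.074 = 17.8454 °P
AE = 259 − 259/1.025 = 6.3171 °P
RE = 0.1808·17.8454 + 0.8192·6.3171 = 8.4014 °P
Cal = (6.9·4.9568 + 4·(8.4014−0.1))·1.025·3.55

245.2783 kcal


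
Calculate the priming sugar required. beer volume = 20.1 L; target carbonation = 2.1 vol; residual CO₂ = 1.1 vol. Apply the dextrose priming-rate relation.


sugar = (target − residual)·4.0·V
sugar = (2.1 − 1.1)·4.0·20.1

80.4000 g


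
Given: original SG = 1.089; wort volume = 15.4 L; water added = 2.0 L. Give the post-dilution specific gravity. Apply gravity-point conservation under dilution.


SG_new = 1 + (SG_old − 1)·V_old/(V_old + V_water)
pts = (1.089 − 1)·1000·15.4/(15.4 + 2.0) = 78.7701
SG_new = 1 + 78.7701/1000

1.0788


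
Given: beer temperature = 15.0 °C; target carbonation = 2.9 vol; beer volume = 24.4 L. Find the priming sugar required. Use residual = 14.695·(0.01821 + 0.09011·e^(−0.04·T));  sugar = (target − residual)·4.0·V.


residual = 14.695·(0.01821 + 0.09011·e^(−0.04·15.0)) = 0.9943
sugar = (2.9 − 0.9943)·4.0·24.4

185.9950 g


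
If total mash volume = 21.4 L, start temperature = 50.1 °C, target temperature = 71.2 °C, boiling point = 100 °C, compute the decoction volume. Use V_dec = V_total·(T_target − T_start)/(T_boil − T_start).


V_dec = 21.4·(71.2 − 50.1)/(100 − 50.1)

9.0489 L


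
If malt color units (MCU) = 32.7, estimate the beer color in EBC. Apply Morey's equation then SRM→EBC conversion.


SRM = 1.4922·MCU^0.6859;  EBC = SRM·1.97
SRM = 1.4922·32.7^0.6859 = 16.3176
EBC = 16.3176·1.97

32.1456 EBC


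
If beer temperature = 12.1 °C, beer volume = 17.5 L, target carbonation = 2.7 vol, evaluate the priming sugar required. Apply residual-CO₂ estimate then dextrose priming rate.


residual = 14.695·(0.01821 + 0.09011·e^(−0.04·T));  sugar = (target − residual)·4.0·V
residual = 14.695·(0.01821 + 0.09011·e^(−0.04·12.1)) = 1.0837
sugar = (2.7 − 1.0837)·4.0·17.5

113.1412 g


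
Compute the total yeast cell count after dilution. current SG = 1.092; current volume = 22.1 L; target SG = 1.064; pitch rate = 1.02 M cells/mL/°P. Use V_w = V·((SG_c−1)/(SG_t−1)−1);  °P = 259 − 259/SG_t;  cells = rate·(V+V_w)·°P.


V_w = 22.1·((1.092−1)/(1.064−1)−1) = 9.6688
V_final = 22.1 + 9.6688 = 31.7688
°P = 259 − 259/1.064 = 15.5789
cells = 1.02·31.7688·15.5789

504.8222 billion cells


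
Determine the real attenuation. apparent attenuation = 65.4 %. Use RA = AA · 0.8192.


RA = 65.4 · 0.8192

53.5757 %


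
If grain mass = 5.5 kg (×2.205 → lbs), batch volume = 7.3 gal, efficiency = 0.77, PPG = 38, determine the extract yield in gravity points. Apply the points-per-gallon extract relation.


points = lbs × PPG × eff / vol
lbs = 5.5 × 2.205 = 12.1275
points = 12.1275 × 38 × 0.77 / 7.3

48.6097 points


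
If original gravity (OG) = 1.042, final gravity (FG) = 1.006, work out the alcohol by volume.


ABV = (OG − FG) · 131.25
ABV = (1.042 − 1.006) · 131.25

4.7250 % ABV


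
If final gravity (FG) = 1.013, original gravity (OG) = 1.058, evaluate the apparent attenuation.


AA = (OG − FG)/(OG − 1) · 100
AA = (1.058 − 1.013)/(1.058 − 1) · 100

77.5862 %


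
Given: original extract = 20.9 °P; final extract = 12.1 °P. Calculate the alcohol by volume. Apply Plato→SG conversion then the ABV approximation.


SG = 259/(259 − P);  ABV = (OG − FG)·131.25
OG = 259/(259 − 20.9) = 1.0878
FG = 259/(259 − 12.1) = 1.0490
ABV = (1.0878 − 1.0490)·131.25

5.0886 % ABV


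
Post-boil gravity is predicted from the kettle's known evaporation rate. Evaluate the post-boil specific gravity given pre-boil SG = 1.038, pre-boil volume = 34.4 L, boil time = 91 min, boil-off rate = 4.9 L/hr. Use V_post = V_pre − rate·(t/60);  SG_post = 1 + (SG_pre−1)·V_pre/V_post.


V_post = 34.4 − 4.9·(91/60) = 26.9683
SG_post = 1 + (1.038 − 1)·34.4/26.9683

1.0485


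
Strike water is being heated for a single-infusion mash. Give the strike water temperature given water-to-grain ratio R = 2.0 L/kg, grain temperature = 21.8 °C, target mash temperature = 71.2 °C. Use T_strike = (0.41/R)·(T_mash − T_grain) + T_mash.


T_strike = (0.41/2.0)·(71.2 − 21.8) + 71.2

81.3270 °C


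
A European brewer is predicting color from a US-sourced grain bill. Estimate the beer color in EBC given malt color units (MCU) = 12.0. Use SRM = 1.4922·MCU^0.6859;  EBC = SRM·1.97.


SRM = 1.4922·12.0^0.6859 = 8.2042
EBC = 8.2042·1.97

16.1623 EBC


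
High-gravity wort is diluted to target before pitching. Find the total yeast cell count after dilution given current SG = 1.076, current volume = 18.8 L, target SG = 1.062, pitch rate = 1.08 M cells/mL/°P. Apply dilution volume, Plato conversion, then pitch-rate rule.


V_w = V·((SG_c−1)/(SG_t−1)−1);  °P = 259 − 259/SG_t;  cells = rate·(V+V_w)·°P
V_w = 18.8·((1.076−1)/(1.062−1)−1) = 4.2452
V_final = 18.8 + 4.2452 = 23.0452
°P = 259 − 259/1.062 = 15.1205
cells = 1.08·23.0452·15.1205

376.3314 billion cells


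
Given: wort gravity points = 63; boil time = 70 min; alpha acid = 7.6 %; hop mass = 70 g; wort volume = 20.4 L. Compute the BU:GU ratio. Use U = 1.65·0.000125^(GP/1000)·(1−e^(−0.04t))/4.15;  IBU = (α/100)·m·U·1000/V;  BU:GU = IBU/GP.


U = 1.65·0.000125^(63/1000)·(1−e^(−0.04·70))/4.15 = 0.2120
IBU = (7.6/100)·70·0.2120·1000/20.4 = 55.2810
BU:GU = 55.2810/63

0.8775


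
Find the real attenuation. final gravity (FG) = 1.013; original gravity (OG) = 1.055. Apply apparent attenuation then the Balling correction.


AA = (OG−FG)/(OG−1)·100;  RA = AA·0.8192
AA = (1.055 − 1.013)/(1.055 − 1)·100 = 76.3636
RA = 76.3636·0.8192

62.5571 %


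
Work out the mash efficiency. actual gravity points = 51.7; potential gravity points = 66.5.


efficiency = actual / potential × 100
efficiency = 51.7 / 66.5 × 100

77.7444 %


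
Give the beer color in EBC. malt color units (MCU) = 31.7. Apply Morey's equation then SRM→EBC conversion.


SRM = 1.4922·MCU^0.6859;  EBC = SRM·1.97
SRM = 1.4922·31.7^0.6859 = 15.9736
EBC = 15.9736·1.97

31.4680 EBC


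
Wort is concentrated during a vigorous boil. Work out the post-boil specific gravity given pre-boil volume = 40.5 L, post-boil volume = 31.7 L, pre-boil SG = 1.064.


SG_post = 1 + (SG_pre − 1)·V_pre/V_post
pts_pre = (1.064 − 1)·1000 = 64.0000
pts_post = 64.0000·40.5/31.7 = 81.7666
SG_post = 1 + 81.7666/1000

1.0818


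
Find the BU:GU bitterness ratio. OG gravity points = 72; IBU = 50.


BU:GU = IBU / OG_points
BU:GU = 50 / 72

0.6944


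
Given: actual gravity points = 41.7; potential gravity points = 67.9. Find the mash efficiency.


efficiency = actual / potential × 100
efficiency = 41.7 / 67.9 × 100

61.4138 %


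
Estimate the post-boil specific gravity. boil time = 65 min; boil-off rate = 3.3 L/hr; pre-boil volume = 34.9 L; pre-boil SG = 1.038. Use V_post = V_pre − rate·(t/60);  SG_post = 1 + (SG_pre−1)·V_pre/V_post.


V_post = 34.9 − 3.3·(65/60) = 31.3250
SG_post = 1 + (1.038 − 1)·34.9/31.3250

1.0423


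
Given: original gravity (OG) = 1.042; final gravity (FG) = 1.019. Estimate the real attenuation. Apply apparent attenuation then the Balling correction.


AA = (OG−FG)/(OG−1)·100;  RA = AA·0.8192
AA = (1.042 − 1.019)/(1.042 − 1)·100 = 54.7619
RA = 54.7619·0.8192

44.8610 %


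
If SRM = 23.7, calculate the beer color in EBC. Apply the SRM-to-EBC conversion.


EBC = SRM · 1.97
EBC = 23.7 · 1.97

46.6890 EBC


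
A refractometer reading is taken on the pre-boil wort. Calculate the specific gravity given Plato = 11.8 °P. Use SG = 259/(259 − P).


SG = 259/(259 − 11.8)

1.0477


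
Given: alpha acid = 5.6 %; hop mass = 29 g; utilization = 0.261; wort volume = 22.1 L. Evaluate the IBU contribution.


IBU = (α/100)·mass·U·1000 / V
IBU = (5.6/100)·29·0.261·1000 / 22.1

19.1794 IBU


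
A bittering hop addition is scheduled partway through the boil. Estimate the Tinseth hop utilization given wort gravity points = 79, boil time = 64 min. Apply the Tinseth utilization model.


U = 1.65·0.000125^(GP/1000) · (1 − e^(−0.04·t))/4.15
bigness = 1.65·0.000125^(79/1000) = 0.8112
boil_factor = (1 − e^(−0.04·64))/4.15 = 0.2223
U = 0.8112 · 0.2223

0.1804


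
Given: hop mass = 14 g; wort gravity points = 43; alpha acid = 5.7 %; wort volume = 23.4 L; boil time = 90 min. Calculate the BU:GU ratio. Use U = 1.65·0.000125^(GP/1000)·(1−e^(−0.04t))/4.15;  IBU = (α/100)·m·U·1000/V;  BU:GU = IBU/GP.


U = 1.65·0.000125^(43/1000)·(1−e^(−0.04·90))/4.15 = 0.2628
IBU = (5.7/100)·14·0.2628·1000/23.4 = 8.9610
BU:GU = 8.9610/43

0.2084


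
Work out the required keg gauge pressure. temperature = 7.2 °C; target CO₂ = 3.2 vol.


psi = vols/(0.01821 + 0.09011·e^(−0.04·T)) − 14.695
psi = 3.2/(0.01821 + 0.09011·e^(−0.04·7.2)) − 14.695

22.6136 psi


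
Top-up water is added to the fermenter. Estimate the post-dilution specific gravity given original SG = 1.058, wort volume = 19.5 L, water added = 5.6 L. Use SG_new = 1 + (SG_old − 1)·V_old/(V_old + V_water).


pts = (1.058 − 1)·1000·19.5/(19.5 + 5.6) = 45.0598
SG_new = 1 + 45.0598/1000

1.0451


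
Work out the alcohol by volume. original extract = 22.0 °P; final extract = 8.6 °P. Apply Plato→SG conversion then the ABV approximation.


SG = 259/(259 − P);  ABV = (OG − FG)·131.25
OG = 259/(259 − 22.0) = 1.0928
FG = 259/(259 − 8.6) = 1.0343
ABV = (1.0928 − 1.0343)·131.25

7.6758 % ABV


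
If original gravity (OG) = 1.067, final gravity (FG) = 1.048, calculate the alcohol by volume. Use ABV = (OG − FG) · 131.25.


ABV = (1.067 − 1.048) · 131.25

2.4937 % ABV


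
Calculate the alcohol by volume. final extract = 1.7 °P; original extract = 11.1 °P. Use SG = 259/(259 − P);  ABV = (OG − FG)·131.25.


OG = 259/(259 − 11.1) = 1.0448
FG = 259/(259 − 1.7) = 1.0066
ABV = (1.0448 − 1.0066)·131.25

5.0097 % ABV


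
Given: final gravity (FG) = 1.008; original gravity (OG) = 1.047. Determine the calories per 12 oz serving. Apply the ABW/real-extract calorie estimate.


ABW = (OG−FG)·131.25·0.79/FG;  °P = 259 − 259/SG (for OG→OE and FG→AE);  RE = 0.1808·OE + 0.8192·AE;  Cal = (6.9·ABW + 4·(RE−0.1))·FG·3.55
ABW = (1.047 − 1.008)·131.25·0.79/1.008 = 4.0117
OE = 259 − 259/1.047 = 11.6266 °P
AE = 259 − 259/1.008 = 2.0556 °P
RE = 0.1808·11.6266 + 0.8192·2.0556 = 3.7860 °P
Cal = (6.9·4.0117 + 4·(3.7860−0.1))·1.008·3.55

151.8130 kcal


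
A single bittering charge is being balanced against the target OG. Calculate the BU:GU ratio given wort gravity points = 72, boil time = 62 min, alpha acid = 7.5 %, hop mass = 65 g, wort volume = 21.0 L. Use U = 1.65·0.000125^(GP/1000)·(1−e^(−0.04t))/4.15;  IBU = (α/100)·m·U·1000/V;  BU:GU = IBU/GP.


U = 1.65·0.000125^(72/1000)·(1−e^(−0.04·62))/4.15 = 0.1907
IBU = (7.5/100)·65·0.1907·1000/21.0 = 44.2778
BU:GU = 44.2778/72

0.6150


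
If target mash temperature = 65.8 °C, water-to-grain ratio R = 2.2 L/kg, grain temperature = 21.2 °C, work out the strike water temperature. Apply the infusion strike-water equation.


T_strike = (0.41/R)·(T_mash − T_grain) + T_mash
T_strike = (0.41/2.2)·(65.8 − 21.2) + 65.8

74.1118 °C


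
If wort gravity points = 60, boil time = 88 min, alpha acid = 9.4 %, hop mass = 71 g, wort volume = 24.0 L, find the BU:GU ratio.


U = 1.65·0.000125^(GP/1000)·(1−e^(−0.04t))/4.15;  IBU = (α/100)·m·U·1000/V;  BU:GU = IBU/GP
U = 1.65·0.000125^(60/1000)·(1−e^(−0.04·88))/4.15 = 0.2250
IBU = (9.4/100)·71·0.2250·1000/24.0 = 62.5715
BU:GU = 62.5715/60

1.0429


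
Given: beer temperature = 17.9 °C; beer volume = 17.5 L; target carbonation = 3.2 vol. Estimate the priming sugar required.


residual = 14.695·(0.01821 + 0.09011·e^(−0.04·T));  sugar = (target − residual)·4.0·V
residual = 14.695·(0.01821 + 0.09011·e^(−0.04·17.9)) = 0.9147
sugar = (3.2 − 0.9147)·4.0·17.5

159.9696 g


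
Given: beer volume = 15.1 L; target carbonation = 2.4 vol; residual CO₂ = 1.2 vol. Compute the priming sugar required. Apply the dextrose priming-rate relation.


sugar = (target − residual)·4.0·V
sugar = (2.4 − 1.2)·4.0·15.1

72.4800 g


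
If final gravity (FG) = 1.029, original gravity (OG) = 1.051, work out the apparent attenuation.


AA = (OG − FG)/(OG − 1) · 100
AA = (1.051 − 1.029)/(1.051 − 1) · 100

43.1373 %


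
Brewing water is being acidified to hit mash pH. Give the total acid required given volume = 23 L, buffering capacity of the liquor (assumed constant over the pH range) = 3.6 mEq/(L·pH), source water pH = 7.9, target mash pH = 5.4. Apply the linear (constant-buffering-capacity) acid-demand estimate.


acid = buffering capacity · (pH_source − pH_target) · V
acid = 3.6 · (7.9 − 5.4) · 23

207.0000 mEq


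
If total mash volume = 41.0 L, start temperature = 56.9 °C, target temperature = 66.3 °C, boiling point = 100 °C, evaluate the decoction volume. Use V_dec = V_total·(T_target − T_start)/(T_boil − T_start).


V_dec = 41.0·(66.3 − 56.9)/(100 − 56.9)

8.9420 L


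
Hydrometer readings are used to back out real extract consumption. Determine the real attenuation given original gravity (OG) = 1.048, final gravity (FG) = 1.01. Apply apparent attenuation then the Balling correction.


AA = (OG−FG)/(OG−1)·100;  RA = AA·0.8192
AA = (1.048 − 1.01)/(1.048 − 1)·100 = 79.1667
RA = 79.1667·0.8192

64.8533 %


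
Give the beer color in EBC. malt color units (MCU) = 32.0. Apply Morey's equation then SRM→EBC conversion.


SRM = 1.4922·MCU^0.6859;  EBC = SRM·1.97
SRM = 1.4922·32.0^0.6859 = 16.0772
EBC = 16.0772·1.97

31.6720 EBC


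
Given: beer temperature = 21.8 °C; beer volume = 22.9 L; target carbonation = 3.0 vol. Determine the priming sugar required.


residual = 14.695·(0.01821 + 0.09011·e^(−0.04·T));  sugar = (target − residual)·4.0·V
residual = 14.695·(0.01821 + 0.09011·e^(−0.04·21.8)) = 0.8212
sugar = (3.0 − 0.8212)·4.0·22.9

199.5736 g


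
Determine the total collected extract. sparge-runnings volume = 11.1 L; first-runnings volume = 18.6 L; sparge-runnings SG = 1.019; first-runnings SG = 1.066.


total = Σ (SG_i − 1)·1000·V_i
first = (1.066 − 1)·1000·18.6 = 1227.6000
sparge = (1.019 − 1)·1000·11.1 = 210.9000
total = 1227.6000 + 210.9000

1438.5000 gravity·L


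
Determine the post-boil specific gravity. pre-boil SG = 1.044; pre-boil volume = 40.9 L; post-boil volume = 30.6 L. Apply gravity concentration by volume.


SG_post = 1 + (SG_pre − 1)·V_pre/V_post
pts_pre = (1.044 − 1)·1000 = 44.0000
pts_post = 44.0000·40.9/30.6 = 58.8105
SG_post = 1 + 58.8105/1000

1.0588


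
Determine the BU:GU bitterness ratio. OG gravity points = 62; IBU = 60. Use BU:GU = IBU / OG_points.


BU:GU = 60 / 62

0.9677


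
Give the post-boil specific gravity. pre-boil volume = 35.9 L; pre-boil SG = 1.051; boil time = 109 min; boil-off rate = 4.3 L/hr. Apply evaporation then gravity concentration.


V_post = V_pre − rate·(t/60);  SG_post = 1 + (SG_pre−1)·V_pre/V_post
V_post = 35.9 − 4.3·(109/60) = 28.0883
SG_post = 1 + (1.051 − 1)·35.9/28.0883

1.0652


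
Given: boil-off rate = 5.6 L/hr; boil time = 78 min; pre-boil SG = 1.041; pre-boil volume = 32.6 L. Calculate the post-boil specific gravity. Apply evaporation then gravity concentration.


V_post = V_pre − rate·(t/60);  SG_post = 1 + (SG_pre−1)·V_pre/V_post
V_post = 32.6 − 5.6·(78/60) = 25.3200
SG_post = 1 + (1.041 − 1)·32.6/25.3200

1.0528


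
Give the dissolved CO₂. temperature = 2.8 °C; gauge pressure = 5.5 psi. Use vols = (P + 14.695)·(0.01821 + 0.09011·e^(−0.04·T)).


vols = (5.5 + 14.695)·(0.01821 + 0.09011·e^(−0.04·2.8))

1.9947 volumes


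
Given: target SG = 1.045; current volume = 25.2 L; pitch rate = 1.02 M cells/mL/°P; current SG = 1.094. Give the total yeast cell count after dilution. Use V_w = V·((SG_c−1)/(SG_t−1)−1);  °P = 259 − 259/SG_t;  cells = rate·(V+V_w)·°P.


V_w = 25.2·((1.094−1)/(1.045−1)−1) = 27.4400
V_final = 25.2 + 27.4400 = 52.6400
°P = 259 − 259/1.045 = 11.1531
cells = 1.02·52.6400·11.1531

598.8417 billion cells


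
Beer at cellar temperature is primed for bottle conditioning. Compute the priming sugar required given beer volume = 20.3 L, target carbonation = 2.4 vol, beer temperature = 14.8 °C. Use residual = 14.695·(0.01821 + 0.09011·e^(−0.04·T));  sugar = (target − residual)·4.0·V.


residual = 14.695·(0.01821 + 0.09011·e^(−0.04·14.8)) = 1.0002
sugar = (2.4 − 1.0002)·4.0·20.3

113.6677 g


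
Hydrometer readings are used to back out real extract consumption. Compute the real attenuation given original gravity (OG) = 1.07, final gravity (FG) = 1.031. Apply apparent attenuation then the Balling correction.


AA = (OG−FG)/(OG−1)·100;  RA = AA·0.8192
AA = (1.07 − 1.031)/(1.07 − 1)·100 = 55.7143
RA = 55.7143·0.8192

45.6411 %


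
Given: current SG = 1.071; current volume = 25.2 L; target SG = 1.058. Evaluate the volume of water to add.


V_water = V·((SG_curr − 1)/(SG_target − 1) − 1)
V_water = 25.2·((1.071 − 1)/(1.058 − 1) − 1)

5.6483 L


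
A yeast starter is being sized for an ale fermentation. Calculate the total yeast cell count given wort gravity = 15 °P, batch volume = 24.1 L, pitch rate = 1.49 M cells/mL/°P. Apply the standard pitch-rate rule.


cells (billions) = rate · V_L · °P
cells = 1.49 · 24.1 · 15

538.6350 billion cells


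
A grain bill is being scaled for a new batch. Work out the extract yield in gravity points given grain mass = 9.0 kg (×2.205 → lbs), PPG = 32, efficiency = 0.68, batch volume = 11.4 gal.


points = lbs × PPG × eff / vol
lbs = 9.0 × 2.205 = 19.8450
points = 19.8450 × 32 × 0.68 / 11.4

37.8796 points


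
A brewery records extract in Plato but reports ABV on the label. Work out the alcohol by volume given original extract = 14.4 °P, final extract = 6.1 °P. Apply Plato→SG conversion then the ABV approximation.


SG = 259/(259 − P);  ABV = (OG − FG)·131.25
OG = 259/(259 − 14.4) = 1.0589
FG = 259/(259 − 6.1) = 1.0241
ABV = (1.0589 − 1.0241)·131.25

4.5611 % ABV


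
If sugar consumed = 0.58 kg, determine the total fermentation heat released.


Q = m_sugar · 590 kJ/kg
Q = 0.58 · 590

342.2000 kJ


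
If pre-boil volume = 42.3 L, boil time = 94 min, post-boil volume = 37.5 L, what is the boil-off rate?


rate = (V_pre − V_post) / (t_min/60)
rate = (42.3 − 37.5) / (94/60)

3.0638 L/hr


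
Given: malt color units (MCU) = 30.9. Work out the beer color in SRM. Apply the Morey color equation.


SRM = 1.4922 · MCU^0.6859
SRM = 1.4922 · 30.9^0.6859

15.6960 SRM


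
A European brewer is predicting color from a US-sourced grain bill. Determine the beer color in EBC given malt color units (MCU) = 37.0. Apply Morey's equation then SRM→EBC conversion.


SRM = 1.4922·MCU^0.6859;  EBC = SRM·1.97
SRM = 1.4922·37.0^0.6859 = 17.7606
EBC = 17.7606·1.97

34.9883 EBC


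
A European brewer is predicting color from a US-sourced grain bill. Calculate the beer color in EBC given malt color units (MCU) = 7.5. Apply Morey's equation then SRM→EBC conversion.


SRM = 1.4922·MCU^0.6859;  EBC = SRM·1.97
SRM = 1.4922·7.5^0.6859 = 5.9434
EBC = 5.9434·1.97

11.7084 EBC


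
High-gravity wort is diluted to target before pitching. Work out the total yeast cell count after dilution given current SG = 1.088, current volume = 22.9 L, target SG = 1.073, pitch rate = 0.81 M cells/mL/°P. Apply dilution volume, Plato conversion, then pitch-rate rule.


V_w = V·((SG_c−1)/(SG_t−1)−1);  °P = 259 − 259/SG_t;  cells = rate·(V+V_w)·°P
V_w = 22.9·((1.088−1)/(1.073−1)−1) = 4.7055
V_final = 22.9 + 4.7055 = 27.6055
°P = 259 − 259/1.073 = 17.6207
cells = 0.81·27.6055·17.6207

394.0063 billion cells


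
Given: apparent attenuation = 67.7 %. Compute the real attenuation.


RA = AA · 0.8192
RA = 67.7 · 0.8192

55.4598 %


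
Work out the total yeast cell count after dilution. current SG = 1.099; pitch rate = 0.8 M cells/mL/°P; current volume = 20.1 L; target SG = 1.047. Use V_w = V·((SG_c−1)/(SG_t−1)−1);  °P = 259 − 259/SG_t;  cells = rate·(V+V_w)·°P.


V_w = 20.1·((1.099−1)/(1.047−1)−1) = 22.2383
V_final = 20.1 + 22.2383 = 42.3383
°P = 259 − 259/1.047 = 11.6266
cells = 0.8·42.3383·11.6266

393.7987 billion cells


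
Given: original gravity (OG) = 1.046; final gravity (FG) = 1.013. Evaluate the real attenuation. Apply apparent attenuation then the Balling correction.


AA = (OG−FG)/(OG−1)·100;  RA = AA·0.8192
AA = (1.046 − 1.013)/(1.046 − 1)·100 = 71.7391
RA = 71.7391·0.8192

58.7687 %


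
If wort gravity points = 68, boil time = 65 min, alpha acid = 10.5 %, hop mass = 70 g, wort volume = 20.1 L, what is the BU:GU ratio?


U = 1.65·0.000125^(GP/1000)·(1−e^(−0.04t))/4.15;  IBU = (α/100)·m·U·1000/V;  BU:GU = IBU/GP
U = 1.65·0.000125^(68/1000)·(1−e^(−0.04·65))/4.15 = 0.1998
IBU = (10.5/100)·70·0.1998·1000/20.1 = 73.0465
BU:GU = 73.0465/68

1.0742


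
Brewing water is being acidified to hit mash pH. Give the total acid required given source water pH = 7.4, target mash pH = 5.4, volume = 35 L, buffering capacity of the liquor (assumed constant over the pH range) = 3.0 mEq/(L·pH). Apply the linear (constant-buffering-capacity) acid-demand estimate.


acid = buffering capacity · (pH_source − pH_target) · V
acid = 3.0 · (7.4 − 5.4) · 35

210.0000 mEq


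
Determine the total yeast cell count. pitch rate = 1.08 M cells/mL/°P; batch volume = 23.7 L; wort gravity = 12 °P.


cells (billions) = rate · V_L · °P
cells = 1.08 · 23.7 · 12

307.1520 billion cells


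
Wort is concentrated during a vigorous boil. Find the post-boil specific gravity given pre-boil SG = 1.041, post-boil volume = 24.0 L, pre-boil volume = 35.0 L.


SG_post = 1 + (SG_pre − 1)·V_pre/V_post
pts_pre = (1.041 − 1)·1000 = 41.0000
pts_post = 41.0000·35.0/24.0 = 59.7917
SG_post = 1 + 59.7917/1000

1.0598


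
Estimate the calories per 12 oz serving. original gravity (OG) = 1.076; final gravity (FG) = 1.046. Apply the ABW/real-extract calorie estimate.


ABW = (OG−FG)·131.25·0.79/FG;  °P = 259 − 259/SG (for OG→OE and FG→AE);  RE = 0.1808·OE + 0.8192·AE;  Cal = (6.9·ABW + 4·(RE−0.1))·FG·3.55
ABW = (1.076 − 1.046)·131.25·0.79/1.046 = 2.9738
OE = 259 − 259/1.076 = 18.2937 °P
AE = 259 − 259/1.046 = 11.3901 °P
RE = 0.1808·18.2937 + 0.8192·11.3901 = 12.6382 °P
Cal = (6.9·2.9738 + 4·(12.6382−0.1))·1.046·3.55

262.4276 kcal


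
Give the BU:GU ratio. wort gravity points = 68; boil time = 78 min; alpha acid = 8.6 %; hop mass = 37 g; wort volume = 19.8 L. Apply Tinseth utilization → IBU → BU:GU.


U = 1.65·0.000125^(GP/1000)·(1−e^(−0.04t))/4.15;  IBU = (α/100)·m·U·1000/V;  BU:GU = IBU/GP
U = 1.65·0.000125^(68/1000)·(1−e^(−0.04·78))/4.15 = 0.2063
IBU = (8.6/100)·37·0.2063·1000/19.8 = 33.1472
BU:GU = 33.1472/68

0.4875


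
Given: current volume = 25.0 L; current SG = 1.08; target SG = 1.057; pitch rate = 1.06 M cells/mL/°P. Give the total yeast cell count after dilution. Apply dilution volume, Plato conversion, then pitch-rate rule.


V_w = V·((SG_c−1)/(SG_t−1)−1);  °P = 259 − 259/SG_t;  cells = rate·(V+V_w)·°P
V_w = 25.0·((1.08−1)/(1.057−1)−1) = 10.0877
V_final = 25.0 + 10.0877 = 35.0877
°P = 259 − 259/1.057 = 13.9669
cells = 1.06·35.0877·13.9669

519.4702 billion cells


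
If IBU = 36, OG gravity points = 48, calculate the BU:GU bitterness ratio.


BU:GU = IBU / OG_points
BU:GU = 36 / 48

0.7500


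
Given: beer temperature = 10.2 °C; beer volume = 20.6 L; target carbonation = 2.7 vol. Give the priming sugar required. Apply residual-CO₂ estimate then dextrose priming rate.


residual = 14.695·(0.01821 + 0.09011·e^(−0.04·T));  sugar = (target − residual)·4.0·V
residual = 14.695·(0.01821 + 0.09011·e^(−0.04·10.2)) = 1.1481
sugar = (2.7 − 1.1481)·4.0·20.6

127.8734 g


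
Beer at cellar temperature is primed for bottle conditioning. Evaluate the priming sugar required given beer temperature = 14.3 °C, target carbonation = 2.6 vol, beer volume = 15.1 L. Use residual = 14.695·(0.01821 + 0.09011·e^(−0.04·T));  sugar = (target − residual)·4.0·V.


residual = 14.695·(0.01821 + 0.09011·e^(−0.04·14.3)) = 1.0149
sugar = (2.6 − 1.0149)·4.0·15.1

95.7370 g


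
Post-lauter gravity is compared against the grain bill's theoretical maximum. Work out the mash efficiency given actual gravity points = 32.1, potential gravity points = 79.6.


efficiency = actual / potential × 100
efficiency = 32.1 / 79.6 × 100

40.3266 %


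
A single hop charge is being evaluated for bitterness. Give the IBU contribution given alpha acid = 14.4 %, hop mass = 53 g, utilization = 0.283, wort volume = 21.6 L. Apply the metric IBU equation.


IBU = (α/100)·mass·U·1000 / V
IBU = (14.4/100)·53·0.283·1000 / 21.6

99.9933 IBU


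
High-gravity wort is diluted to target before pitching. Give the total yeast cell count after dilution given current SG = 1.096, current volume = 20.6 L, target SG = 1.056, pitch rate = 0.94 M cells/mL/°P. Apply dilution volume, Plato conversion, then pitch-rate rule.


V_w = V·((SG_c−1)/(SG_t−1)−1);  °P = 259 − 259/SG_t;  cells = rate·(V+V_w)·°P
V_w = 20.6·((1.096−1)/(1.056−1)−1) = 14.7143
V_final = 20.6 + 14.7143 = 35.3143
°P = 259 − 259/1.056 = 13.7348
cells = 0.94·35.3143·13.7348

455.9342 billion cells


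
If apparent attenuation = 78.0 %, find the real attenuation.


RA = AA · 0.8192
RA = 78.0 · 0.8192

63.8976 %


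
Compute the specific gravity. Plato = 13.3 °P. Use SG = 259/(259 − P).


SG = 259/(259 − 13.3)

1.0541


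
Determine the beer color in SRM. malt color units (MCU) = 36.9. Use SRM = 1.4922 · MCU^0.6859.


SRM = 1.4922 · 36.9^0.6859

17.7276 SRM


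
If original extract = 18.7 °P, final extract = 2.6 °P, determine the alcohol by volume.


SG = 259/(259 − P);  ABV = (OG − FG)·131.25
OG = 259/(259 − 18.7) = 1.0778
FG = 259/(259 − 2.6) = 1.0101
ABV = (1.0778 − 1.0101)·131.25

8.8829 % ABV


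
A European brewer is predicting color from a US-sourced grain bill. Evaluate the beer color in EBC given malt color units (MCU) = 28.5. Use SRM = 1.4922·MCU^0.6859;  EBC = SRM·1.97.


SRM = 1.4922·28.5^0.6859 = 14.8493
EBC = 14.8493·1.97

29.2531 EBC


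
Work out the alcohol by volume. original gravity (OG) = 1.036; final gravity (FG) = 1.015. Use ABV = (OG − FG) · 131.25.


ABV = (1.036 − 1.015) · 131.25

2.7563 % ABV


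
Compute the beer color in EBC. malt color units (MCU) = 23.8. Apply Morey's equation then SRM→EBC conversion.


SRM = 1.4922·MCU^0.6859;  EBC = SRM·1.97
SRM = 1.4922·23.8^0.6859 = 13.1226
EBC = 13.1226·1.97

25.8516 EBC


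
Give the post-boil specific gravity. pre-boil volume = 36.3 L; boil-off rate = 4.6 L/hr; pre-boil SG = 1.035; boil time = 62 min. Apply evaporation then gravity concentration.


V_post = V_pre − rate·(t/60);  SG_post = 1 + (SG_pre−1)·V_pre/V_post
V_post = 36.3 − 4.6·(62/60) = 31.5467
SG_post = 1 + (1.035 − 1)·36.3/31.5467

1.0403


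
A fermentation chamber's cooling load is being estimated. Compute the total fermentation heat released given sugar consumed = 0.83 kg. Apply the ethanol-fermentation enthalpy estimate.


Q = m_sugar · 590 kJ/kg
Q = 0.83 · 590

489.7000 kJ


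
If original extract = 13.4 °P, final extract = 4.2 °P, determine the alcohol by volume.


SG = 259/(259 − P);  ABV = (OG − FG)·131.25
OG = 259/(259 − 13.4) = 1.0546
FG = 259/(259 − 4.2) = 1.0165
ABV = (1.0546 − 1.0165)·131.25

4.9976 % ABV


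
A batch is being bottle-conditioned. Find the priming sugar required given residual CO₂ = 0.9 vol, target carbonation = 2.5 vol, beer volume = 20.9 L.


sugar = (target − residual)·4.0·V
sugar = (2.5 − 0.9)·4.0·20.9

133.7600 g


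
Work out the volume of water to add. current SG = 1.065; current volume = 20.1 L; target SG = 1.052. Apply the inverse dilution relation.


V_water = V·((SG_curr − 1)/(SG_target − 1) − 1)
V_water = 20.1·((1.065 − 1)/(1.052 − 1) − 1)

5.0250 L


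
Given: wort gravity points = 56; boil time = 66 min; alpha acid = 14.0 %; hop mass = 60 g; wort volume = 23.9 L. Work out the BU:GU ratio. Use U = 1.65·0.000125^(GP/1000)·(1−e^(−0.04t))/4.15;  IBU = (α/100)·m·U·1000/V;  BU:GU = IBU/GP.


U = 1.65·0.000125^(56/1000)·(1−e^(−0.04·66))/4.15 = 0.2232
IBU = (14.0/100)·60·0.2232·1000/23.9 = 78.4496
BU:GU = 78.4496/56

1.4009


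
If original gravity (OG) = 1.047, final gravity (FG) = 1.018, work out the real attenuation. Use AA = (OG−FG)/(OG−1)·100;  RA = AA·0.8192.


AA = (1.047 − 1.018)/(1.047 − 1)·100 = 61.7021
RA = 61.7021·0.8192

50.5464 %


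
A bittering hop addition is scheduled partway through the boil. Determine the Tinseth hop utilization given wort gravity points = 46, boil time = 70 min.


U = 1.65·0.000125^(GP/1000) · (1 − e^(−0.04·t))/4.15
bigness = 1.65·0.000125^(46/1000) = 1.0913
boil_factor = (1 − e^(−0.04·70))/4.15 = 0.2263
U = 1.0913 · 0.2263

0.2470


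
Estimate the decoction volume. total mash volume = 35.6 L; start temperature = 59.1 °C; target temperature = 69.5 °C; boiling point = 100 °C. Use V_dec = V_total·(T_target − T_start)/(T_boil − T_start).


V_dec = 35.6·(69.5 − 59.1)/(100 − 59.1)

9.0523 L


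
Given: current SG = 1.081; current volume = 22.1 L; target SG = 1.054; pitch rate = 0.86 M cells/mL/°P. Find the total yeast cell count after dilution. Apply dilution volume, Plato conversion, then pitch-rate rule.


V_w = V·((SG_c−1)/(SG_t−1)−1);  °P = 259 − 259/SG_t;  cells = rate·(V+V_w)·°P
V_w = 22.1·((1.081−1)/(1.054−1)−1) = 11.0500
V_final = 22.1 + 11.0500 = 33.1500
°P = 259 − 259/1.054 = 13.2694
cells = 0.86·33.1500·13.2694

378.2987 billion cells


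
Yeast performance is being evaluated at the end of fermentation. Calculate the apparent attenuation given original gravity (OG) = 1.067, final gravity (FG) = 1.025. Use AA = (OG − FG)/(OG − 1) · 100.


AA = (1.067 − 1.025)/(1.067 − 1) · 100

62.6866 %


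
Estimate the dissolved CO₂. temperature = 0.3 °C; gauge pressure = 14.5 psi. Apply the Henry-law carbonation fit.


vols = (P + 14.695)·(0.01821 + 0.09011·e^(−0.04·T))
vols = (14.5 + 14.695)·(0.01821 + 0.09011·e^(−0.04·0.3))

3.1310 volumes


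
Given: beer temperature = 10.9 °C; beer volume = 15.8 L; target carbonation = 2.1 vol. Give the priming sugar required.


residual = 14.695·(0.01821 + 0.09011·e^(−0.04·T));  sugar = (target − residual)·4.0·V
residual = 14.695·(0.01821 + 0.09011·e^(−0.04·10.9)) = 1.1238
sugar = (2.1 − 1.1238)·4.0·15.8

61.6942 g


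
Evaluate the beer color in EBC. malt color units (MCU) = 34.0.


SRM = 1.4922·MCU^0.6859;  EBC = SRM·1.97
SRM = 1.4922·34.0^0.6859 = 16.7598
EBC = 16.7598·1.97

33.0168 EBC


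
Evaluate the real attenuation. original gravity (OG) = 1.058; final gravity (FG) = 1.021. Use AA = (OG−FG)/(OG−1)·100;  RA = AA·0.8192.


AA = (1.058 − 1.021)/(1.058 − 1)·100 = 63.7931
RA = 63.7931·0.8192

52.2593 %


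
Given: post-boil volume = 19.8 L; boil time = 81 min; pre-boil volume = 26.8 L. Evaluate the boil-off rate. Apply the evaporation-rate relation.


rate = (V_pre − V_post) / (t_min/60)
rate = (26.8 − 19.8) / (81/60)

5.1852 L/hr


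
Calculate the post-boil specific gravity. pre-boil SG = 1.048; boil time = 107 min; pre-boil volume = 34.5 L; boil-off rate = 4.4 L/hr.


V_post = V_pre − rate·(t/60);  SG_post = 1 + (SG_pre−1)·V_pre/V_post
V_post = 34.5 − 4.4·(107/60) = 26.6533
SG_post = 1 + (1.048 − 1)·34.5/26.6533

1.0621


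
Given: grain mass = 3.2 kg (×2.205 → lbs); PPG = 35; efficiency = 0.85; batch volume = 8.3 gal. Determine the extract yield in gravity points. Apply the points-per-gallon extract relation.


points = lbs × PPG × eff / vol
lbs = 3.2 × 2.205 = 7.0560
points = 7.0560 × 35 × 0.85 / 8.3

25.2911 points


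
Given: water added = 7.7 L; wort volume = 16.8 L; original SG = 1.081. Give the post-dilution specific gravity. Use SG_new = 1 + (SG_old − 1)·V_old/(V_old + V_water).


pts = (1.081 − 1)·1000·16.8/(16.8 + 7.7) = 55.5429
SG_new = 1 + 55.5429/1000

1.0555


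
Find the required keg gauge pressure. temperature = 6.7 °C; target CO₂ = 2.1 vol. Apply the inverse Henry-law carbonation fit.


psi = vols/(0.01821 + 0.09011·e^(−0.04·T)) − 14.695
psi = 2.1/(0.01821 + 0.09011·e^(−0.04·6.7)) − 14.695

9.4053 psi


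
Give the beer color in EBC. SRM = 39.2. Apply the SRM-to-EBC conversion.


EBC = SRM · 1.97
EBC = 39.2 · 1.97

77.2240 EBC


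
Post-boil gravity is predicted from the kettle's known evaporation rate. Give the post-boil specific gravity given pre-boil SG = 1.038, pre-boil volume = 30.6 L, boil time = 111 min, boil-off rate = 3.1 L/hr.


V_post = V_pre − rate·(t/60);  SG_post = 1 + (SG_pre−1)·V_pre/V_post
V_post = 30.6 − 3.1·(111/60) = 24.8650
SG_post = 1 + (1.038 − 1)·30.6/24.8650

1.0468


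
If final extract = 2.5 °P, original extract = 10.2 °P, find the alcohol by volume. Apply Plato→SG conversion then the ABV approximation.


SG = 259/(259 − P);  ABV = (OG − FG)·131.25
OG = 259/(259 − 10.2) = 1.0410
FG = 259/(259 − 2.5) = 1.0097
ABV = (1.0410 − 1.0097)·131.25

4.1016 % ABV


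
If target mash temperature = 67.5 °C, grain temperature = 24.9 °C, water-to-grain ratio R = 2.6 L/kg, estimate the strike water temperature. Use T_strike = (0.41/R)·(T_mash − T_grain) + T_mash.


T_strike = (0.41/2.6)·(67.5 − 24.9) + 67.5

74.2177 °C


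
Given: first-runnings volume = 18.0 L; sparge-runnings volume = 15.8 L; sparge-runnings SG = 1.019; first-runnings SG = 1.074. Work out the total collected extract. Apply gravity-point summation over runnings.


total = Σ (SG_i − 1)·1000·V_i
first = (1.074 − 1)·1000·18.0 = 1332.0000
sparge = (1.019 − 1)·1000·15.8 = 300.2000
total = 1332.0000 + 300.2000

1632.2000 gravity·L


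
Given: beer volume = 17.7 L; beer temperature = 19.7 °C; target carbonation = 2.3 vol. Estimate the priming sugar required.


residual = 14.695·(0.01821 + 0.09011·e^(−0.04·T));  sugar = (target − residual)·4.0·V
residual = 14.695·(0.01821 + 0.09011·e^(−0.04·19.7)) = 0.8698
sugar = (2.3 − 0.8698)·4.0·17.7

101.2606 g


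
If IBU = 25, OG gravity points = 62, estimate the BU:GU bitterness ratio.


BU:GU = IBU / OG_points
BU:GU = 25 / 62

0.4032


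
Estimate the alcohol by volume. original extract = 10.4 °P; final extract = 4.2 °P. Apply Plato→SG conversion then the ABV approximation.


SG = 259/(259 − P);  ABV = (OG − FG)·131.25
OG = 259/(259 − 10.4) = 1.0418
FG = 259/(259 − 4.2) = 1.0165
ABV = (1.0418 − 1.0165)·131.25

3.3273 % ABV


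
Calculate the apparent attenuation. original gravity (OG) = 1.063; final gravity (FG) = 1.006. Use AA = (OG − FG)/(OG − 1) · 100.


AA = (1.063 − 1.006)/(1.063 − 1) · 100

90.4762 %


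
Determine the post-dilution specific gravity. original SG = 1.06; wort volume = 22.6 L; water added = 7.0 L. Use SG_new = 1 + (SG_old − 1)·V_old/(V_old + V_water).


pts = (1.06 − 1)·1000·22.6/(22.6 + 7.0) = 45.8108
SG_new = 1 + 45.8108/1000

1.0458


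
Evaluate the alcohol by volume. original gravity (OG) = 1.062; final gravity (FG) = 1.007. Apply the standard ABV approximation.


ABV = (OG − FG) · 131.25
ABV = (1.062 − 1.007) · 131.25

7.2188 % ABV


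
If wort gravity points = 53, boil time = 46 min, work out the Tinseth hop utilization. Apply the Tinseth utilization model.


U = 1.65·0.000125^(GP/1000) · (1 − e^(−0.04·t))/4.15
bigness = 1.65·0.000125^(53/1000) = 1.0248
boil_factor = (1 − e^(−0.04·46))/4.15 = 0.2027
U = 1.0248 · 0.2027

0.2077


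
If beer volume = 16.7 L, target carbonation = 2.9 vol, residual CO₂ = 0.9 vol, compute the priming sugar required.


sugar = (target − residual)·4.0·V
sugar = (2.9 − 0.9)·4.0·16.7

133.6000 g


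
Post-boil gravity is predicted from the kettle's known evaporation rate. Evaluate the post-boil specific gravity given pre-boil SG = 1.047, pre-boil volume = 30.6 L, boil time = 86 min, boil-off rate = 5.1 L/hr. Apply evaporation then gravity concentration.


V_post = V_pre − rate·(t/60);  SG_post = 1 + (SG_pre−1)·V_pre/V_post
V_post = 30.6 − 5.1·(86/60) = 23.2900
SG_post = 1 + (1.047 − 1)·30.6/23.2900

1.0618


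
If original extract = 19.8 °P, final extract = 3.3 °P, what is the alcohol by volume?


SG = 259/(259 − P);  ABV = (OG − FG)·131.25
OG = 259/(259 − 19.8) = 1.0828
FG = 259/(259 − 3.3) = 1.0129
ABV = (1.0828 − 1.0129)·131.25

9.1705 % ABV


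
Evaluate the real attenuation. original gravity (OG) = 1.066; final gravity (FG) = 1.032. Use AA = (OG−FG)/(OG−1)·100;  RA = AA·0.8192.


AA = (1.066 − 1.032)/(1.066 − 1)·100 = 51.5152
RA = 51.5152·0.8192

42.2012 %


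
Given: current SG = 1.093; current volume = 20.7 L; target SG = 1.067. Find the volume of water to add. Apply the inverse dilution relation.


V_water = V·((SG_curr − 1)/(SG_target − 1) − 1)
V_water = 20.7·((1.093 − 1)/(1.067 − 1) − 1)

8.0328 L


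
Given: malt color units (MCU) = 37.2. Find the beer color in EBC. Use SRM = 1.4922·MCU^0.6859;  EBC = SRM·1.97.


SRM = 1.4922·37.2^0.6859 = 17.8264
EBC = 17.8264·1.97

35.1179 EBC
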